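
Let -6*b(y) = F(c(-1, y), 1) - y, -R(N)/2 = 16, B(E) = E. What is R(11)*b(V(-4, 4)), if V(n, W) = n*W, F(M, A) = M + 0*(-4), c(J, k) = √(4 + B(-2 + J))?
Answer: 272/3 ≈ 90.667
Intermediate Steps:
R(N) = -32 (R(N) = -2*16 = -32)
c(J, k) = √(2 + J) (c(J, k) = √(4 + (-2 + J)) = √(2 + J))
F(M, A) = M (F(M, A) = M + 0 = M)
V(n, W) = W*n
b(y) = -⅙ + y/6 (b(y) = -(√(2 - 1) - y)/6 = -(√1 - y)/6 = -(1 - y)/6 = -⅙ + y/6)
R(11)*b(V(-4, 4)) = -32*(-⅙ + (4*(-4))/6) = -32*(-⅙ + (⅙)*(-16)) = -32*(-⅙ - 8/3) = -32*(-17/6) = 272/3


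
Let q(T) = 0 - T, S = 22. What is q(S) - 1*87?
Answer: -109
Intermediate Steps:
q(T) = -T
q(S) - 1*87 = -1*22 - 1*87 = -22 - 87 = -109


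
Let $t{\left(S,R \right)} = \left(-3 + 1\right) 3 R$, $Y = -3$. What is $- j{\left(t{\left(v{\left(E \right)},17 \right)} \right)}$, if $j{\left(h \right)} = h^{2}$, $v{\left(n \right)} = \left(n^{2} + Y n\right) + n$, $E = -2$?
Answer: $-10404$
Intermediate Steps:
$v{\left(n \right)} = n^{2} - 2 n$ ($v{\left(n \right)} = \left(n^{2} - 3 n\right) + n = n^{2} - 2 n$)
$t{\left(S,R \right)} = - 6 R$ ($t{\left(S,R \right)} = - 2 \cdot 3 R = - 6 R$)
$- j{\left(t{\left(v{\left(E \right)},17 \right)} \right)} = - \left(\left(-6\right) 17\right)^{2} = - \left(-102\right)^{2} = \left(-1\right) 10404 = -10404$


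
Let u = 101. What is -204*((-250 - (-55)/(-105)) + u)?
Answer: 213520/7 ≈ 30503.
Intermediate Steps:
-204*((-250 - (-55)/(-105)) + u) = -204*((-250 - (-55)/(-105)) + 101) = -204*((-250 - (-55)*(-1)/105) + 101) = -204*((-250 - 1*11/21) + 101) = -204*((-250 - 11/21) + 101) = -204*(-5261/21 + 101) = -204*(-3140/21) = 213520/7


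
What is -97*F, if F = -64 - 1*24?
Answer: 8536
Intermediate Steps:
F = -88 (F = -64 - 24 = -88)
-97*F = -97*(-88) = 8536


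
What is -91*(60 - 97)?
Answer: 3367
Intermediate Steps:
-91*(60 - 97) = -91*(-37) = 3367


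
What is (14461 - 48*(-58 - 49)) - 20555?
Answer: -958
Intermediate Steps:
(14461 - 48*(-58 - 49)) - 20555 = (14461 - 48*(-107)) - 20555 = (14461 + 5136) - 20555 = 19597 - 20555 = -958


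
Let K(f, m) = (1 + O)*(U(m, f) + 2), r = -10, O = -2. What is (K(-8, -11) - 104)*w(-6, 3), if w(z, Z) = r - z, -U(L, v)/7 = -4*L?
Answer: -808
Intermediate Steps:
U(L, v) = 28*L (U(L, v) = -(-28)*L = 28*L)
w(z, Z) = -10 - z
K(f, m) = -2 - 28*m (K(f, m) = (1 - 2)*(28*m + 2) = -(2 + 28*m) = -2 - 28*m)
(K(-8, -11) - 104)*w(-6, 3) = ((-2 - 28*(-11)) - 104)*(-10 - 1*(-6)) = ((-2 + 308) - 104)*(-10 + 6) = (306 - 104)*(-4) = 202*(-4) = -808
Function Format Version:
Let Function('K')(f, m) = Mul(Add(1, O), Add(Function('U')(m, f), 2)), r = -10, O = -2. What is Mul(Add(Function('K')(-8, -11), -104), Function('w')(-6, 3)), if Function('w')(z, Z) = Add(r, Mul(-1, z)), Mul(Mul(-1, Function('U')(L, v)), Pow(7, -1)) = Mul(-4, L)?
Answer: -808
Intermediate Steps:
Function('U')(L, v) = Mul(28, L) (Function('U')(L, v) = Mul(-7, Mul(-4, L)) = Mul(28, L))
Function('w')(z, Z) = Add(-10, Mul(-1, z))
Function('K')(f, m) = Add(-2, Mul(-28, m)) (Function('K')(f, m) = Mul(Add(1, -2), Add(Mul(28, m), 2)) = Mul(-1, Add(2, Mul(28, m))) = Add(-2, Mul(-28, m)))
Mul(Add(Function('K')(-8, -11), -104), Function('w')(-6, 3)) = Mul(Add(Add(-2, Mul(-28, -11)), -104), Add(-10, Mul(-1, -6))) = Mul(Add(Add(-2, 308), -104), Add(-10, 6)) = Mul(Add(306, -104), -4) = Mul(202, -4) = -808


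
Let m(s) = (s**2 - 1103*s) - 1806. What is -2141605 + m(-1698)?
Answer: 2612687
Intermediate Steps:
m(s) = -1806 + s**2 - 1103*s
-2141605 + m(-1698) = -2141605 + (-1806 + (-1698)**2 - 1103*(-1698)) = -2141605 + (-1806 + 2883204 + 1872894) = -2141605 + 4754292 = 2612687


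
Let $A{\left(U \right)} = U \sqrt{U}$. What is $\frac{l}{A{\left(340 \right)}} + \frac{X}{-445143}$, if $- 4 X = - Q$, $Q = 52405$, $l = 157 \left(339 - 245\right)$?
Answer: $- \frac{52405}{1780572} + \frac{7379 \sqrt{85}}{28900} \approx 2.3246$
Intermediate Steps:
$l = 14758$ ($l = 157 \cdot 94 = 14758$)
$A{\left(U \right)} = U^{\frac{3}{2}}$
$X = \frac{52405}{4}$ ($X = - \frac{\left(-1\right) 52405}{4} = \left(- \frac{1}{4}\right) \left(-52405\right) = \frac{52405}{4} \approx 13101.0$)
$\frac{l}{A{\left(340 \right)}} + \frac{X}{-445143} = \frac{14758}{340^{\frac{3}{2}}} + \frac{52405}{4 \left(-445143\right)} = \frac{14758}{680 \sqrt{85}} + \frac{52405}{4} \left(- \frac{1}{445143}\right) = 14758 \frac{\sqrt{85}}{57800} - \frac{52405}{1780572} = \frac{7379 \sqrt{85}}{28900} - \frac{52405}{1780572} = - \frac{52405}{1780572} + \frac{7379 \sqrt{85}}{28900}$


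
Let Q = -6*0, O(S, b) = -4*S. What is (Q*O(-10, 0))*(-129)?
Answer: 0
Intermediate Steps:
Q = 0 (Q = -6*0 = 0)
(Q*O(-10, 0))*(-129) = (0*(-4*(-10)))*(-129) = (0*40)*(-129) = 0*(-129) = 0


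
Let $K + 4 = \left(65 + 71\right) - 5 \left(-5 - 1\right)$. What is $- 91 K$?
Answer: $-14742$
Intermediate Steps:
$K = 162$ ($K = -4 + \left(\left(65 + 71\right) - 5 \left(-5 - 1\right)\right) = -4 + \left(136 - -30\right) = -4 + \left(136 + 30\right) = -4 + 166 = 162$)
$- 91 K = \left(-91\right) 162 = -14742$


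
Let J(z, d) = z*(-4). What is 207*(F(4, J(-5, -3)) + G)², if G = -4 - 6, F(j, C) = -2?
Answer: 29808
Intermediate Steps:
J(z, d) = -4*z
G = -10
207*(F(4, J(-5, -3)) + G)² = 207*(-2 - 10)² = 207*(-12)² = 207*144 = 29808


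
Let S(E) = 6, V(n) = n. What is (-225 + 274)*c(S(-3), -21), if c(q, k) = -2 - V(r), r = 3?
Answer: -245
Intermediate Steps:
c(q, k) = -5 (c(q, k) = -2 - 1*3 = -2 - 3 = -5)
(-225 + 274)*c(S(-3), -21) = (-225 + 274)*(-5) = 49*(-5) = -245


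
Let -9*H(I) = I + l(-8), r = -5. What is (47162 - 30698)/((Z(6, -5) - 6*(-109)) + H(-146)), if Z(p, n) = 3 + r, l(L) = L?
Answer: 74088/3011 ≈ 24.606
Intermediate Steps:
Z(p, n) = -2 (Z(p, n) = 3 - 5 = -2)
H(I) = 8/9 - I/9 (H(I) = -(I - 8)/9 = -(-8 + I)/9 = 8/9 - I/9)
(47162 - 30698)/((Z(6, -5) - 6*(-109)) + H(-146)) = (47162 - 30698)/((-2 - 6*(-109)) + (8/9 - 1/9*(-146))) = 16464/((-2 + 654) + (8/9 + 146/9)) = 16464/(652 + 154/9) = 16464/(6022/9) = 16464*(9/6022) = 74088/3011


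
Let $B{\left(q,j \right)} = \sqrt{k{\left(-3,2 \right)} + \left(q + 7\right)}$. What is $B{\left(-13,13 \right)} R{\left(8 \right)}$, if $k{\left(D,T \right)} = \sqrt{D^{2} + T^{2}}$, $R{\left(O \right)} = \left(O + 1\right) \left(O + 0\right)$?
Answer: $72 \sqrt{-6 + \sqrt{13}} \approx 111.41 i$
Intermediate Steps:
$R{\left(O \right)} = O \left(1 + O\right)$ ($R{\left(O \right)} = \left(1 + O\right) O = O \left(1 + O\right)$)
$B{\left(q,j \right)} = \sqrt{7 + q + \sqrt{13}}$ ($B{\left(q,j \right)} = \sqrt{\sqrt{\left(-3\right)^{2} + 2^{2}} + \left(q + 7\right)} = \sqrt{\sqrt{9 + 4} + \left(7 + q\right)} = \sqrt{\sqrt{13} + \left(7 + q\right)} = \sqrt{7 + q + \sqrt{13}}$)
$B{\left(-13,13 \right)} R{\left(8 \right)} = \sqrt{7 - 13 + \sqrt{13}} \cdot 8 \left(1 + 8\right) = \sqrt{-6 + \sqrt{13}} \cdot 8 \cdot 9 = \sqrt{-6 + \sqrt{13}} \cdot 72 = 72 \sqrt{-6 + \sqrt{13}}$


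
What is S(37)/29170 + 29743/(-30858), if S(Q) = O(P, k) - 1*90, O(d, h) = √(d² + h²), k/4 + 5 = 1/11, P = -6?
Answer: -87038053/90012786 + 3*√1417/160435 ≈ -0.96625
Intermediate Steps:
k = -216/11 (k = -20 + 4*(1/11) = -20 + 4/11 = -216/11 ≈ -19.636)
S(Q) = -90 + 6*√1417/11 (S(Q) = √((-6)² + (-216/11)²) - 1*90 = √(36 + 46656/121) - 90 = √(51012/121) - 90 = 6*√1417/11 - 90 = -90 + 6*√1417/11)
S(37)/29170 + 29743/(-30858) = (-90 + 6*√1417/11)/29170 + 29743/(-30858) = (-90 + 6*√1417/11)*(1/29170) + 29743*(-1/30858) = (-9/2917 + 3*√1417/160435) - 29743/30858 = -87038053/90012786 + 3*√1417/160435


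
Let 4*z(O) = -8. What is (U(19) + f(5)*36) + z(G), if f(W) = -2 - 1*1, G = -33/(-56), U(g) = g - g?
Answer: -110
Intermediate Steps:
U(g) = 0
G = 33/56 (G = -33*(-1/56) = 33/56 ≈ 0.58929)
f(W) = -3 (f(W) = -2 - 1 = -3)
z(O) = -2 (z(O) = (1/4)*(-8) = -2)
(U(19) + f(5)*36) + z(G) = (0 - 3*36) - 2 = (0 - 108) - 2 = -108 - 2 = -110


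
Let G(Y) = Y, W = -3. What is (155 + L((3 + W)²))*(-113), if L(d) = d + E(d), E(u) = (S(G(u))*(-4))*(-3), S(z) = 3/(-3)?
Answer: -16159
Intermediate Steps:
S(z) = -1 (S(z) = 3*(-⅓) = -1)
E(u) = -12 (E(u) = -1*(-4)*(-3) = 4*(-3) = -12)
L(d) = -12 + d (L(d) = d - 12 = -12 + d)
(155 + L((3 + W)²))*(-113) = (155 + (-12 + (3 - 3)²))*(-113) = (155 + (-12 + 0²))*(-113) = (155 + (-12 + 0))*(-113) = (155 - 12)*(-113) = 143*(-113) = -16159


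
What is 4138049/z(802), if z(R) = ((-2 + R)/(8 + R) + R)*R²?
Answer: 335181969/41835274568 ≈ 0.0080120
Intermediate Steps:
z(R) = R²*(R + (-2 + R)/(8 + R)) (z(R) = ((-2 + R)/(8 + R) + R)*R² = (R + (-2 + R)/(8 + R))*R² = R²*(R + (-2 + R)/(8 + R)))
4138049/z(802) = 4138049/((802²*(-2 + 802² + 9*802)/(8 + 802))) = 4138049/((643204*(-2 + 643204 + 7218)/810)) = 4138049/((643204*(1/810)*650420)) = 4138049/(41835274568/81) = 4138049*(81/41835274568) = 335181969/41835274568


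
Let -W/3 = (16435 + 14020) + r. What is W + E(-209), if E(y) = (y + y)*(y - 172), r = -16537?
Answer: 117504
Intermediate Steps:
W = -41754 (W = -3*((16435 + 14020) - 16537) = -3*(30455 - 16537) = -3*13918 = -41754)
E(y) = 2*y*(-172 + y) (E(y) = (2*y)*(-172 + y) = 2*y*(-172 + y))
W + E(-209) = -41754 + 2*(-209)*(-172 - 209) = -41754 + 2*(-209)*(-381) = -41754 + 159258 = 117504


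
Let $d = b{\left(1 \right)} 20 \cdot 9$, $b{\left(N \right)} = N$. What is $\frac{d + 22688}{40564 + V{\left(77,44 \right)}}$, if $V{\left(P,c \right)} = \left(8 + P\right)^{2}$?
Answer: $\frac{22868}{47789} \approx 0.47852$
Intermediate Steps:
$d = 180$ ($d = 1 \cdot 20 \cdot 9 = 20 \cdot 9 = 180$)
$\frac{d + 22688}{40564 + V{\left(77,44 \right)}} = \frac{180 + 22688}{40564 + \left(8 + 77\right)^{2}} = \frac{22868}{40564 + 85^{2}} = \frac{22868}{40564 + 7225} = \frac{22868}{47789}$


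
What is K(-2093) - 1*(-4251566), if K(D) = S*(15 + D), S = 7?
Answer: 4237020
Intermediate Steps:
K(D) = 105 + 7*D (K(D) = 7*(15 + D) = 105 + 7*D)
K(-2093) - 1*(-4251566) = (105 + 7*(-2093)) - 1*(-4251566) = (105 - 14651) + 4251566 = -14546 + 4251566 = 4237020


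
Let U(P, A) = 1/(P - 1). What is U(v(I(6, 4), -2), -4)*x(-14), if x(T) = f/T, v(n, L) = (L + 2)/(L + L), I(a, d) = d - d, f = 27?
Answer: 27/14 ≈ 1.9286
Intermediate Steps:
I(a, d) = 0
v(n, L) = (2 + L)/(2*L) (v(n, L) = (2 + L)/((2*L)) = (2 + L)*(1/(2*L)) = (2 + L)/(2*L))
x(T) = 27/T
U(P, A) = 1/(-1 + P)
U(v(I(6, 4), -2), -4)*x(-14) = (27/(-14))/(-1 + (1/2)*(2 - 2)/(-2)) = (27*(-1/14))/(-1 + (1/2)*(-1/2)*0) = -27/14/(-1 + 0) = -27/14/(-1) = -1*(-27/14) = 27/14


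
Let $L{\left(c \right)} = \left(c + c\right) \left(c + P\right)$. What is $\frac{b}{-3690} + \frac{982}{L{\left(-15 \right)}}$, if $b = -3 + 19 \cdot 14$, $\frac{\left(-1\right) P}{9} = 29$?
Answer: $\frac{8033}{169740} \approx 0.047325$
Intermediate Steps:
$P = -261$ ($P = \left(-9\right) 29 = -261$)
$b = 263$ ($b = -3 + 266 = 263$)
$L{\left(c \right)} = 2 c \left(-261 + c\right)$ ($L{\left(c \right)} = \left(c + c\right) \left(c - 261\right) = 2 c \left(-261 + c\right)$)
$\frac{b}{-3690} + \frac{982}{L{\left(-15 \right)}} = \frac{263}{-3690} + \frac{982}{2 \left(-15\right) \left(-261 - 15\right)} = 263 \left(- \frac{1}{3690}\right) + \frac{982}{2 \left(-15\right) \left(-276\right)} = - \frac{263}{3690} + \frac{982}{8280} = - \frac{263}{3690} + 982 \cdot \frac{1}{8280} = - \frac{263}{3690} + \frac{491}{4140} = \frac{8033}{169740}$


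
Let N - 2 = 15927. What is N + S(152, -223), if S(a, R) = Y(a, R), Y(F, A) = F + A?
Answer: 15858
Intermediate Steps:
N = 15929 (N = 2 + 15927 = 15929)
Y(F, A) = A + F
S(a, R) = R + a
N + S(152, -223) = 15929 + (-223 + 152) = 15929 - 71 = 15858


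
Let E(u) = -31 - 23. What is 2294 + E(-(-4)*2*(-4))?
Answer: 2240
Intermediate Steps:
E(u) = -54
2294 + E(-(-4)*2*(-4)) = 2294 - 54 = 2240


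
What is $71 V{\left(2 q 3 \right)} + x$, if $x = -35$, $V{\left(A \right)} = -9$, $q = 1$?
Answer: $-674$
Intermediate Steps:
$71 V{\left(2 q 3 \right)} + x = 71 \left(-9\right) - 35 = -639 - 35 = -674$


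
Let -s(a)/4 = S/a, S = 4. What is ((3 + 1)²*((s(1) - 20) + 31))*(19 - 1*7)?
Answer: -960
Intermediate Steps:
s(a) = -16/a
((3 + 1)²*((s(1) - 20) + 31))*(19 - 1*7) = ((3 + 1)²*((-16/1 - 20) + 31))*(19 - 1*7) = (4²*((-16*1 - 20) + 31))*(19 - 7) = (16*((-16 - 20) + 31))*12 = (16*(-36 + 31))*12 = (16*(-5))*12 = -80*12 = -960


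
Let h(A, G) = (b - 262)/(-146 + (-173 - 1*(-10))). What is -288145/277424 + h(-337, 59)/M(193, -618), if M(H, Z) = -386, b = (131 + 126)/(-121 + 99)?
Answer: -63147576497/60664028656 ≈ -1.0409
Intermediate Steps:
b = -257/22 (b = 257/(-22) = 257*(-1/22) = -257/22 ≈ -11.682)
h(A, G) = 2007/2266 (h(A, G) = (-257/22 - 262)/(-146 + (-173 - 1*(-10))) = -6021/(22*(-146 + (-173 + 10))) = -6021/(22*(-146 - 163)) = -6021/22/(-309) = -6021/22*(-1/309) = 2007/2266)
-288145/277424 + h(-337, 59)/M(193, -618) = -288145/277424 + (2007/2266)/(-386) = -288145*1/277424 + (2007/2266)*(-1/386) = -288145/277424 - 2007/874676 = -63147576497/60664028656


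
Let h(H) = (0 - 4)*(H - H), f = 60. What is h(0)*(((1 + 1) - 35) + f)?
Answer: 0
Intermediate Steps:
h(H) = 0 (h(H) = -4*0 = 0)
h(0)*(((1 + 1) - 35) + f) = 0*(((1 + 1) - 35) + 60) = 0*((2 - 35) + 60) = 0*(-33 + 60) = 0*27 = 0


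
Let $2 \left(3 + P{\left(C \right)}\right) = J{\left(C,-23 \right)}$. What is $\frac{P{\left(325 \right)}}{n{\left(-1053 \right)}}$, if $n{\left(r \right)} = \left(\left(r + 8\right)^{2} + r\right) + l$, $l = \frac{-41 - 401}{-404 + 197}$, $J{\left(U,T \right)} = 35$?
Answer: $\frac{6003}{451663292} \approx 1.3291 \cdot 10^{-5}$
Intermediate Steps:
$l = \frac{442}{207}$ ($l = - \frac{442}{-207} = \left(-442\right) \left(- \frac{1}{207}\right) = \frac{442}{207} \approx 2.1353$)
$P{\left(C \right)} = \frac{29}{2}$ ($P{\left(C \right)} = -3 + \frac{1}{2} \cdot 35 = -3 + \frac{35}{2} = \frac{29}{2}$)
$n{\left(r \right)} = \frac{442}{207} + r + \left(8 + r\right)^{2}$ ($n{\left(r \right)} = \left(\left(r + 8\right)^{2} + r\right) + \frac{442}{207} = \left(\left(8 + r\right)^{2} + r\right) + \frac{442}{207} = \left(r + \left(8 + r\right)^{2}\right) + \frac{442}{207} = \frac{442}{207} + r + \left(8 + r\right)^{2}$)
$\frac{P{\left(325 \right)}}{n{\left(-1053 \right)}} = \frac{29}{2 \left(\frac{13690}{207} + \left(-1053\right)^{2} + 17 \left(-1053\right)\right)} = \frac{29}{2 \left(\frac{13690}{207} + 1108809 - 17901\right)} = \frac{29}{2 \cdot \frac{225831646}{207}} = \frac{29}{2} \cdot \frac{207}{225831646} = \frac{6003}{451663292}$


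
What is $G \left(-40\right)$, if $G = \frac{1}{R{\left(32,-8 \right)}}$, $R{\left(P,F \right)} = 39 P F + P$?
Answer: $\frac{5}{1244} \approx 0.0040193$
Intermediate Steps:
$R{\left(P,F \right)} = P + 39 F P$ ($R{\left(P,F \right)} = 39 F P + P = P + 39 F P$)
$G = - \frac{1}{9952}$ ($G = \frac{1}{32 \left(1 + 39 \left(-8\right)\right)} = \frac{1}{32 \left(1 - 312\right)} = \frac{1}{32 \left(-311\right)} = \frac{1}{-9952} = - \frac{1}{9952} \approx -0.00010048$)
$G \left(-40\right) = \left(- \frac{1}{9952}\right) \left(-40\right) = \frac{5}{1244}$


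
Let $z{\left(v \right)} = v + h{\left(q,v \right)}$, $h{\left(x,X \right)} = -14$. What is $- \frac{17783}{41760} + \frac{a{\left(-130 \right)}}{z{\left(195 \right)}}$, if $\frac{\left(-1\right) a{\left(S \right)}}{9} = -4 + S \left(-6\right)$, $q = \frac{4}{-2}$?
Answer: $- \frac{294870563}{7558560} \approx -39.011$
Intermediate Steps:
$q = -2$ ($q = 4 \left(- \frac{1}{2}\right) = -2$)
$a{\left(S \right)} = 36 + 54 S$ ($a{\left(S \right)} = - 9 \left(-4 + S \left(-6\right)\right) = - 9 \left(-4 - 6 S\right) = 36 + 54 S$)
$z{\left(v \right)} = -14 + v$ ($z{\left(v \right)} = v - 14 = -14 + v$)
$- \frac{17783}{41760} + \frac{a{\left(-130 \right)}}{z{\left(195 \right)}} = - \frac{17783}{41760} + \frac{36 + 54 \left(-130\right)}{-14 + 195} = \left(-17783\right) \frac{1}{41760} + \frac{36 - 7020}{181} = - \frac{17783}{41760} - \frac{6984}{181} = - \frac{294870563}{7558560}$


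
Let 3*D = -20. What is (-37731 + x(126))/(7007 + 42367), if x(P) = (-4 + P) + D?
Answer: -112847/148122 ≈ -0.76185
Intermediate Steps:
D = -20/3 (D = (1/3)*(-20) = -20/3 ≈ -6.6667)
x(P) = -32/3 + P (x(P) = (-4 + P) - 20/3 = -32/3 + P)
(-37731 + x(126))/(7007 + 42367) = (-37731 + (-32/3 + 126))/(7007 + 42367) = (-37731 + 346/3)/49374 = -112847/3*1/49374 = -112847/148122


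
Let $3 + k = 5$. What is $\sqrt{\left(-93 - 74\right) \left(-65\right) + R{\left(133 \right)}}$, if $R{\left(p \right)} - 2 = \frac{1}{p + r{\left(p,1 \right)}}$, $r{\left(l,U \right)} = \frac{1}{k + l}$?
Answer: $\frac{\sqrt{194948427}}{134} \approx 104.2$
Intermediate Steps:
$k = 2$ ($k = -3 + 5 = 2$)
$r{\left(l,U \right)} = \frac{1}{2 + l}$
$R{\left(p \right)} = 2 + \frac{1}{p + \frac{1}{2 + p}}$
$\sqrt{\left(-93 - 74\right) \left(-65\right) + R{\left(133 \right)}} = \sqrt{\left(-93 - 74\right) \left(-65\right) + \frac{2 + \left(1 + 2 \cdot 133\right) \left(2 + 133\right)}{1 + 133 \left(2 + 133\right)}} = \sqrt{\left(-167\right) \left(-65\right) + \frac{2 + \left(1 + 266\right) 135}{1 + 133 \cdot 135}} = \sqrt{10855 + \frac{2 + 267 \cdot 135}{1 + 17955}} = \sqrt{10855 + \frac{2 + 36045}{17956}} = \sqrt{10855 + \frac{1}{17956} \cdot 36047} = \sqrt{10855 + \frac{36047}{17956}} = \sqrt{\frac{194948427}{17956}} = \frac{\sqrt{194948427}}{134}$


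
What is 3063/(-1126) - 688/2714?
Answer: -4543835/1527982 ≈ -2.9737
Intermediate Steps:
3063/(-1126) - 688/2714 = 3063*(-1/1126) - 688*1/2714 = -3063/1126 - 344/1357 = -4543835/1527982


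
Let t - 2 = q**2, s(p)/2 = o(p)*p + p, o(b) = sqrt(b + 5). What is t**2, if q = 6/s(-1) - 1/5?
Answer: 7396/625 ≈ 11.834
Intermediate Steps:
o(b) = sqrt(5 + b)
s(p) = 2*p + 2*p*sqrt(5 + p) (s(p) = 2*(sqrt(5 + p)*p + p) = 2*(p*sqrt(5 + p) + p) = 2*(p + p*sqrt(5 + p)) = 2*p + 2*p*sqrt(5 + p))
q = -6/5 (q = 6/((2*(-1)*(1 + sqrt(5 - 1)))) - 1/5 = 6/((2*(-1)*(1 + sqrt(4)))) - 1*1/5 = 6/((2*(-1)*(1 + 2))) - 1/5 = 6/((2*(-1)*3)) - 1/5 = 6/(-6) - 1/5 = 6*(-1/6) - 1/5 = -1 - 1/5 = -6/5 ≈ -1.2000)
t = 86/25 (t = 2 + (-6/5)**2 = 2 + 36/25 = 86/25 ≈ 3.4400)
t**2 = (86/25)**2 = 7396/625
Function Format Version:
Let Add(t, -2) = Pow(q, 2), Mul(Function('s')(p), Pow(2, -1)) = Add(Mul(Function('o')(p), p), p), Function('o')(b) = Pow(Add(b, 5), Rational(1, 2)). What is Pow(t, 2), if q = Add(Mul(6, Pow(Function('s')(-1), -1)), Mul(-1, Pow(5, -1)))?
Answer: Rational(7396, 625) ≈ 11.834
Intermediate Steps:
Function('o')(b) = Pow(Add(5, b), Rational(1, 2))
Function('s')(p) = Add(Mul(2, p), Mul(2, p, Pow(Add(5, p), Rational(1, 2)))) (Function('s')(p) = Mul(2, Add(Mul(Pow(Add(5, p), Rational(1, 2)), p), p)) = Mul(2, Add(Mul(p, Pow(Add(5, p), Rational(1, 2))), p)) = Mul(2, Add(p, Mul(p, Pow(Add(5, p), Rational(1, 2))))) = Add(Mul(2, p), Mul(2, p, Pow(Add(5, p), Rational(1, 2)))))
q = Rational(-6, 5) (q = Add(Mul(6, Pow(Mul(2, -1, Add(1, Pow(Add(5, -1), Rational(1, 2)))), -1)), Mul(-1, Pow(5, -1))) = Add(Mul(6, Pow(Mul(2, -1, Add(1, Pow(4, Rational(1, 2)))), -1)), Mul(-1, Rational(1, 5))) = Add(Mul(6, Pow(Mul(2, -1, Add(1, 2)), -1)), Rational(-1, 5)) = Add(Mul(6, Pow(Mul(2, -1, 3), -1)), Rational(-1, 5)) = Add(Mul(6, Pow(-6, -1)), Rational(-1, 5)) = Add(Mul(6, Rational(-1, 6)), Rational(-1, 5)) = Add(-1, Rational(-1, 5)) = Rational(-6, 5) ≈ -1.2000)
t = Rational(86, 25) (t = Add(2, Pow(Rational(-6, 5), 2)) = Add(2, Rational(36, 25)) = Rational(86, 25) ≈ 3.4400)
Pow(t, 2) = Pow(Rational(86, 25), 2) = Rational(7396, 625)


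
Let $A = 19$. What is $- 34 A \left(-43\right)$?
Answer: $27778$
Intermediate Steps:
$- 34 A \left(-43\right) = \left(-34\right) 19 \left(-43\right) = \left(-646\right) \left(-43\right) = 27778$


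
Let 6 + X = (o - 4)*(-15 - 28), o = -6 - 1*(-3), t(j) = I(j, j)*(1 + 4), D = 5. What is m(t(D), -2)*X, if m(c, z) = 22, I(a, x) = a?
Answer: 6490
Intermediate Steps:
t(j) = 5*j (t(j) = j*(1 + 4) = j*5 = 5*j)
o = -3 (o = -6 + 3 = -3)
X = 295 (X = -6 + (-3 - 4)*(-15 - 28) = -6 - 7*(-43) = -6 + 301 = 295)
m(t(D), -2)*X = 22*295 = 6490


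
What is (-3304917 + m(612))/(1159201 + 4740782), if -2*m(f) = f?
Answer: -1101741/1966661 ≈ -0.56021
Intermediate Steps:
m(f) = -f/2
(-3304917 + m(612))/(1159201 + 4740782) = (-3304917 - ½*612)/(1159201 + 4740782) = (-3304917 - 306)/5899983 = -3305223*1/5899983 = -1101741/1966661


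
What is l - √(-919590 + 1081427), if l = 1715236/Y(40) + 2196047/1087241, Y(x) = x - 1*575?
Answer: -1863700018731/581673935 - √161837 ≈ -3606.3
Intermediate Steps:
Y(x) = -575 + x (Y(x) = x - 575 = -575 + x)
l = -1863700018731/581673935 (l = 1715236/(-575 + 40) + 2196047/1087241 = 1715236/(-535) + 2196047*(1/1087241) = 1715236*(-1/535) + 2196047/1087241 = -1715236/535 + 2196047/1087241 = -1863700018731/581673935 ≈ -3204.0)
l - √(-919590 + 1081427) = -1863700018731/581673935 - √(-919590 + 1081427) = -1863700018731/581673935 - √161837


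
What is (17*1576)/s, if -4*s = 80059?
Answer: -107168/80059 ≈ -1.3386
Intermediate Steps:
s = -80059/4 (s = -1/4*80059 = -80059/4 ≈ -20015.)
(17*1576)/s = (17*1576)/(-80059/4) = 26792*(-4/80059) = -107168/80059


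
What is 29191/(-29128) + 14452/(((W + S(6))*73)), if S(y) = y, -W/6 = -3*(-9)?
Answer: -188346241/82927416 ≈ -2.2712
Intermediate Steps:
W = -162 (W = -(-18)*(-9) = -6*27 = -162)
29191/(-29128) + 14452/(((W + S(6))*73)) = 29191/(-29128) + 14452/(((-162 + 6)*73)) = 29191*(-1/29128) + 14452/((-156*73)) = -29191/29128 + 14452/(-11388) = -29191/29128 + 14452*(-1/11388) = -29191/29128 - 3613/2847 = -188346241/82927416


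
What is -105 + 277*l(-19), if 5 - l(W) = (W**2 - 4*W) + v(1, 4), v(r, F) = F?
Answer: -120877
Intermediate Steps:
l(W) = 1 - W**2 + 4*W (l(W) = 5 - ((W**2 - 4*W) + 4) = 5 - (4 + W**2 - 4*W) = 5 + (-4 - W**2 + 4*W) = 1 - W**2 + 4*W)
-105 + 277*l(-19) = -105 + 277*(1 - 1*(-19)**2 + 4*(-19)) = -105 + 277*(1 - 1*361 - 76) = -105 + 277*(1 - 361 - 76) = -105 + 277*(-436) = -105 - 120772 = -120877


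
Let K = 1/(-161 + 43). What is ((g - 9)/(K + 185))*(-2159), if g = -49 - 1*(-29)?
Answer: 7388098/21829 ≈ 338.45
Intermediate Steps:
g = -20 (g = -49 + 29 = -20)
K = -1/118 (K = 1/(-118) = -1/118 ≈ -0.0084746)
((g - 9)/(K + 185))*(-2159) = ((-20 - 9)/(-1/118 + 185))*(-2159) = -29/21829/118*(-2159) = -29*118/21829*(-2159) = -3422/21829*(-2159) = 7388098/21829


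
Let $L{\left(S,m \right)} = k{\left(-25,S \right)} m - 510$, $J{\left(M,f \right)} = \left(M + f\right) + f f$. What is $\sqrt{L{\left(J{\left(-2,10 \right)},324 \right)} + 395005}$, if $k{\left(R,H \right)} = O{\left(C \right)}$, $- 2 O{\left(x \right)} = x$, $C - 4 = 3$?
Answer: $\sqrt{393361} \approx 627.18$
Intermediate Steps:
$C = 7$ ($C = 4 + 3 = 7$)
$O{\left(x \right)} = - \frac{x}{2}$
$J{\left(M,f \right)} = M + f + f^{2}$ ($J{\left(M,f \right)} = \left(M + f\right) + f^{2} = M + f + f^{2}$)
$k{\left(R,H \right)} = - \frac{7}{2}$ ($k{\left(R,H \right)} = \left(- \frac{1}{2}\right) 7 = - \frac{7}{2}$)
$L{\left(S,m \right)} = -510 - \frac{7 m}{2}$ ($L{\left(S,m \right)} = - \frac{7 m}{2} - 510 = -510 - \frac{7 m}{2}$)
$\sqrt{L{\left(J{\left(-2,10 \right)},324 \right)} + 395005} = \sqrt{\left(-510 - 1134\right) + 395005} = \sqrt{-1644 + 395005} = \sqrt{393361}$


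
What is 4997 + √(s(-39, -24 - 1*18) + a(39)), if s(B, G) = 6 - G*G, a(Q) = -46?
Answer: 4997 + 2*I*√451 ≈ 4997.0 + 42.474*I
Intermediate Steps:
s(B, G) = 6 - G²
4997 + √(s(-39, -24 - 1*18) + a(39)) = 4997 + √((6 - (-24 - 1*18)²) - 46) = 4997 + √((6 - (-24 - 18)²) - 46) = 4997 + √((6 - 1*(-42)²) - 46) = 4997 + √((6 - 1*1764) - 46) = 4997 + √((6 - 1764) - 46) = 4997 + √(-1758 - 46) = 4997 + √(-1804) = 4997 + 2*I*√451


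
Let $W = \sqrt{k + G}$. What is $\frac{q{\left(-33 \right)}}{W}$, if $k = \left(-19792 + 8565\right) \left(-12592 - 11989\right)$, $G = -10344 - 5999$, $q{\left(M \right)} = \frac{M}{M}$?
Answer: $\frac{\sqrt{1916351}}{22996212} \approx 6.0198 \cdot 10^{-5}$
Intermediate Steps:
$q{\left(M \right)} = 1$
$G = -16343$ ($G = -10344 - 5999 = -16343$)
$k = 275970887$ ($k = \left(-11227\right) \left(-24581\right) = 275970887$)
$W = 12 \sqrt{1916351}$ ($W = \sqrt{275970887 - 16343} = \sqrt{275954544} = 12 \sqrt{1916351} \approx 16612.0$)
$\frac{q{\left(-33 \right)}}{W} = 1 \frac{1}{12 \sqrt{1916351}} = 1 \frac{\sqrt{1916351}}{22996212} = \frac{\sqrt{1916351}}{22996212}$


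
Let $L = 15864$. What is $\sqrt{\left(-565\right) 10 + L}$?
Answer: $\sqrt{10214} \approx 101.06$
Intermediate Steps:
$\sqrt{\left(-565\right) 10 + L} = \sqrt{\left(-565\right) 10 + 15864} = \sqrt{-5650 + 15864} = \sqrt{10214}$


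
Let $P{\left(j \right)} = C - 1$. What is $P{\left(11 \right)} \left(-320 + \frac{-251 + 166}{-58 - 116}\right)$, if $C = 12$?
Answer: $- \frac{611545}{174} \approx -3514.6$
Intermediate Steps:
$P{\left(j \right)} = 11$ ($P{\left(j \right)} = 12 - 1 = 11$)
$P{\left(11 \right)} \left(-320 + \frac{-251 + 166}{-58 - 116}\right) = 11 \left(-320 + \frac{-251 + 166}{-58 - 116}\right) = 11 \left(-320 - \frac{85}{-174}\right) = 11 \left(-320 - - \frac{85}{174}\right) = 11 \left(-320 + \frac{85}{174}\right) = 11 \left(- \frac{55595}{174}\right) = - \frac{611545}{174}$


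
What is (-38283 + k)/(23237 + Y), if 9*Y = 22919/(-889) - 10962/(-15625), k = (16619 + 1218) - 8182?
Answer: -894736828125/726159928492 ≈ -1.2321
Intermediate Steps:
k = 9655 (k = 17837 - 8182 = 9655)
Y = -348364157/125015625 (Y = (22919/(-889) - 10962/(-15625))/9 = (22919*(-1/889) - 10962*(-1/15625))/9 = (-22919/889 + 10962/15625)/9 = (⅑)*(-348364157/13890625) = -348364157/125015625 ≈ -2.7866)
(-38283 + k)/(23237 + Y) = (-38283 + 9655)/(23237 - 348364157/125015625) = -28628/2904639713968/125015625 = -28628*125015625/2904639713968 = -894736828125/726159928492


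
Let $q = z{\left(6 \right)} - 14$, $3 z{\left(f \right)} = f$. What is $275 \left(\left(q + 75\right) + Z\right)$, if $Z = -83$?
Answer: $-5500$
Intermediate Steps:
$z{\left(f \right)} = \frac{f}{3}$
$q = -12$ ($q = \frac{1}{3} \cdot 6 - 14 = 2 - 14 = -12$)
$275 \left(\left(q + 75\right) + Z\right) = 275 \left(\left(-12 + 75\right) - 83\right) = 275 \left(63 - 83\right) = 275 \left(-20\right) = -5500$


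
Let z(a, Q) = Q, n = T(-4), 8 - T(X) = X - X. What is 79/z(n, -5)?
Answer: -79/5 ≈ -15.800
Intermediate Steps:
T(X) = 8 (T(X) = 8 - (X - X) = 8 - 1*0 = 8 + 0 = 8)
n = 8
79/z(n, -5) = 79/(-5) = -⅕*79 = -79/5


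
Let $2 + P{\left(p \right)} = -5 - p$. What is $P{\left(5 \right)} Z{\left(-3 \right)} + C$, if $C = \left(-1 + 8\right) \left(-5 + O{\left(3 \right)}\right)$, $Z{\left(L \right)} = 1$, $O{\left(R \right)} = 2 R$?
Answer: $-5$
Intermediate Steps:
$P{\left(p \right)} = -7 - p$ ($P{\left(p \right)} = -2 - \left(5 + p\right) = -7 - p$)
$C = 7$ ($C = \left(-1 + 8\right) \left(-5 + 2 \cdot 3\right) = 7 \left(-5 + 6\right) = 7 \cdot 1 = 7$)
$P{\left(5 \right)} Z{\left(-3 \right)} + C = \left(-7 - 5\right) 1 + 7 = \left(-12\right) 1 + 7 = -12 + 7 = -5$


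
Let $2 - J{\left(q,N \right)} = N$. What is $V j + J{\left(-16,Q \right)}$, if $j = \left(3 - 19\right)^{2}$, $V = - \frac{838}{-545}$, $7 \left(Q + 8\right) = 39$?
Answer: $\frac{1518591}{3815} \approx 398.06$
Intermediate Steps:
$Q = - \frac{17}{7}$ ($Q = -8 + \frac{1}{7} \cdot 39 = -8 + \frac{39}{7} = - \frac{17}{7} \approx -2.4286$)
$V = \frac{838}{545}$ ($V = \left(-838\right) \left(- \frac{1}{545}\right) = \frac{838}{545} \approx 1.5376$)
$J{\left(q,N \right)} = 2 - N$
$j = 256$ ($j = \left(-16\right)^{2} = 256$)
$V j + J{\left(-16,Q \right)} = \frac{838}{545} \cdot 256 + \left(2 - - \frac{17}{7}\right) = \frac{214528}{545} + \left(2 + \frac{17}{7}\right) = \frac{214528}{545} + \frac{31}{7} = \frac{1518591}{3815}$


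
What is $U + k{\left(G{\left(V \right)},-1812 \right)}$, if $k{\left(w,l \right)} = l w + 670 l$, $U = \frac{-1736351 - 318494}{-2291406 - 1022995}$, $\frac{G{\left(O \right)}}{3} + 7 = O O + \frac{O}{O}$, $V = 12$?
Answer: $- \frac{6510170904563}{3314401} \approx -1.9642 \cdot 10^{6}$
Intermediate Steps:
$G{\left(O \right)} = -18 + 3 O^{2}$ ($G{\left(O \right)} = -21 + 3 \left(O O + \frac{O}{O}\right) = -21 + 3 \left(O^{2} + 1\right) = -21 + 3 \left(1 + O^{2}\right) = -21 + \left(3 + 3 O^{2}\right) = -18 + 3 O^{2}$)
$U = \frac{2054845}{3314401}$ ($U = - \frac{2054845}{-3314401} = \left(-2054845\right) \left(- \frac{1}{3314401}\right) = \frac{2054845}{3314401} \approx 0.61998$)
$k{\left(w,l \right)} = 670 l + l w$
$U + k{\left(G{\left(V \right)},-1812 \right)} = \frac{2054845}{3314401} - 1812 \left(670 - \left(18 - 3 \cdot 12^{2}\right)\right) = \frac{2054845}{3314401} - 1812 \left(670 + \left(-18 + 3 \cdot 144\right)\right) = \frac{2054845}{3314401} - 1812 \left(670 + \left(-18 + 432\right)\right) = \frac{2054845}{3314401} - 1812 \left(670 + 414\right) = \frac{2054845}{3314401} - 1964208 = - \frac{6510170904563}{3314401}$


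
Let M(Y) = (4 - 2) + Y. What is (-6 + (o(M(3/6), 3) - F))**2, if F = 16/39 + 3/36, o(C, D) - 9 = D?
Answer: 737881/24336 ≈ 30.321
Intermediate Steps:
M(Y) = 2 + Y
o(C, D) = 9 + D
F = 77/156 (F = 16*(1/39) + 3*(1/36) = 16/39 + 1/12 = 77/156 ≈ 0.49359)
(-6 + (o(M(3/6), 3) - F))**2 = (-6 + ((9 + 3) - 1*77/156))**2 = (-6 + (12 - 77/156))**2 = (-6 + 1795/156)**2 = (859/156)**2 = 737881/24336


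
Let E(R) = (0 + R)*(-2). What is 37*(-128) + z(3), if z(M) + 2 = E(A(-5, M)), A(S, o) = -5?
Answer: -4728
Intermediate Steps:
E(R) = -2*R (E(R) = R*(-2) = -2*R)
z(M) = 8 (z(M) = -2 - 2*(-5) = -2 + 10 = 8)
37*(-128) + z(3) = 37*(-128) + 8 = -4736 + 8 = -4728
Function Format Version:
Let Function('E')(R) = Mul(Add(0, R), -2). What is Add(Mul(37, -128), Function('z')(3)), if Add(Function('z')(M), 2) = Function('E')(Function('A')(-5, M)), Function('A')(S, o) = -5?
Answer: -4728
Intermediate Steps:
Function('E')(R) = Mul(-2, R) (Function('E')(R) = Mul(R, -2) = Mul(-2, R))
Function('z')(M) = 8 (Function('z')(M) = Add(-2, Mul(-2, -5)) = Add(-2, 10) = 8)
Add(Mul(37, -128), Function('z')(3)) = Add(Mul(37, -128), 8) = Add(-4736, 8) = -4728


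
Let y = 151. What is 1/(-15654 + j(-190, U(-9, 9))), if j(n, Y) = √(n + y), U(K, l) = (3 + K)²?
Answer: -5218/81682585 - I*√39/245047755 ≈ -6.3881e-5 - 2.5485e-8*I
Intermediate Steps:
j(n, Y) = √(151 + n) (j(n, Y) = √(n + 151) = √(151 + n))
1/(-15654 + j(-190, U(-9, 9))) = 1/(-15654 + √(151 - 190)) = 1/(-15654 + √(-39)) = 1/(-15654 + I*√39)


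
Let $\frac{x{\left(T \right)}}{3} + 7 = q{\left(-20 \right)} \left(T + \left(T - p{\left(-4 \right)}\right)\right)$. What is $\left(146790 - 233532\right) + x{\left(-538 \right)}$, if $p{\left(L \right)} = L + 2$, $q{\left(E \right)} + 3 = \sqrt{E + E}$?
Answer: $-77097 - 6444 i \sqrt{10} \approx -77097.0 - 20378.0 i$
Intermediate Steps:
$q{\left(E \right)} = -3 + \sqrt{2} \sqrt{E}$ ($q{\left(E \right)} = -3 + \sqrt{E + E} = -3 + \sqrt{2 E} = -3 + \sqrt{2} \sqrt{E}$)
$p{\left(L \right)} = 2 + L$
$x{\left(T \right)} = -21 + 3 \left(-3 + 2 i \sqrt{10}\right) \left(2 + 2 T\right)$ ($x{\left(T \right)} = -21 + 3 \left(-3 + \sqrt{2} \sqrt{-20}\right) \left(T + \left(T - \left(2 - 4\right)\right)\right) = -21 + 3 \left(-3 + \sqrt{2} \cdot 2 i \sqrt{5}\right) \left(T + \left(T - -2\right)\right) = -21 + 3 \left(-3 + 2 i \sqrt{10}\right) \left(T + \left(T + 2\right)\right) = -21 + 3 \left(-3 + 2 i \sqrt{10}\right) \left(T + \left(2 + T\right)\right) = -21 + 3 \left(-3 + 2 i \sqrt{10}\right) \left(2 + 2 T\right)$)
$\left(146790 - 233532\right) + x{\left(-538 \right)} = \left(146790 - 233532\right) + \left(-39 - -9684 + 12 i \sqrt{10} + 12 i \left(-538\right) \sqrt{10}\right) = -86742 + \left(-39 + 9684 + 12 i \sqrt{10} - 6456 i \sqrt{10}\right) = -86742 + \left(9645 - 6444 i \sqrt{10}\right) = -77097 - 6444 i \sqrt{10}$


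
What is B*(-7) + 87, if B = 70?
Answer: -403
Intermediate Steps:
B*(-7) + 87 = 70*(-7) + 87 = -490 + 87 = -403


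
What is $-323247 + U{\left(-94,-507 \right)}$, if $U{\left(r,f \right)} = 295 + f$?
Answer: $-323459$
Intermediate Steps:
$-323247 + U{\left(-94,-507 \right)} = -323247 + \left(295 - 507\right) = -323247 - 212 = -323459$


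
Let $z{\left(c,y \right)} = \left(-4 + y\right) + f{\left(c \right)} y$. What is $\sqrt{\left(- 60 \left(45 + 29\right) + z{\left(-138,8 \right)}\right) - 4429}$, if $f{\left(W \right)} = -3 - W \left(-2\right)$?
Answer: $9 i \sqrt{137} \approx 105.34 i$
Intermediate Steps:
$f{\left(W \right)} = -3 + 2 W$ ($f{\left(W \right)} = -3 - - 2 W = -3 + 2 W$)
$z{\left(c,y \right)} = -4 + y + y \left(-3 + 2 c\right)$ ($z{\left(c,y \right)} = \left(-4 + y\right) + \left(-3 + 2 c\right) y = \left(-4 + y\right) + y \left(-3 + 2 c\right) = -4 + y + y \left(-3 + 2 c\right)$)
$\sqrt{\left(- 60 \left(45 + 29\right) + z{\left(-138,8 \right)}\right) - 4429} = \sqrt{\left(- 60 \left(45 + 29\right) - \left(20 + 2208\right)\right) - 4429} = \sqrt{\left(\left(-60\right) 74 - 2228\right) - 4429} = \sqrt{\left(-4440 - 2228\right) - 4429} = \sqrt{-6668 - 4429} = \sqrt{-11097} = 9 i \sqrt{137}$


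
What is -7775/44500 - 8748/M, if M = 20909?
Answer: -22074139/37218020 ≈ -0.59310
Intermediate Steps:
-7775/44500 - 8748/M = -7775/44500 - 8748/20909 = -7775*1/44500 - 8748*1/20909 = -311/1780 - 8748/20909 = -22074139/37218020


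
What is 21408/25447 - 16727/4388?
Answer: -331713665/111661436 ≈ -2.9707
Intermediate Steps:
21408/25447 - 16727/4388 = -331713665/111661436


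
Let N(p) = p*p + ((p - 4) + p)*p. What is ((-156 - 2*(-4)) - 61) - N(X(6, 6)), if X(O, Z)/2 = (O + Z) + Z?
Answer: -3953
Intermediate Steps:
X(O, Z) = 2*O + 4*Z (X(O, Z) = 2*((O + Z) + Z) = 2*(O + 2*Z) = 2*O + 4*Z)
N(p) = p**2 + p*(-4 + 2*p) (N(p) = p**2 + ((-4 + p) + p)*p = p**2 + (-4 + 2*p)*p = p**2 + p*(-4 + 2*p))
((-156 - 2*(-4)) - 61) - N(X(6, 6)) = ((-156 - 2*(-4)) - 61) - (2*6 + 4*6)*(-4 + 3*(2*6 + 4*6)) = ((-156 + 8) - 61) - (12 + 24)*(-4 + 3*(12 + 24)) = (-148 - 61) - 36*(-4 + 3*36) = -209 - 36*(-4 + 108) = -209 - 36*104 = -209 - 1*3744 = -209 - 3744 = -3953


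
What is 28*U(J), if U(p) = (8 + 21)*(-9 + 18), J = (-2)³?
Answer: 7308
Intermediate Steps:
J = -8
U(p) = 261 (U(p) = 29*9 = 261)
28*U(J) = 28*261 = 7308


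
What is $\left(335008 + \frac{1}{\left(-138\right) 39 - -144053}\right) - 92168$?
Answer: $\frac{33674865641}{138671} \approx 2.4284 \cdot 10^{5}$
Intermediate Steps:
$\left(335008 + \frac{1}{\left(-138\right) 39 - -144053}\right) - 92168 = \left(335008 + \frac{1}{-5382 + 144053}\right) - 92168 = \left(335008 + \frac{1}{138671}\right) - 92168 = \frac{46455894369}{138671} - 92168 = \frac{33674865641}{138671}$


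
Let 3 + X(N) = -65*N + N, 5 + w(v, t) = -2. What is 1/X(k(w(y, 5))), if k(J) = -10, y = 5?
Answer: 1/637 ≈ 0.0015699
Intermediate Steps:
w(v, t) = -7 (w(v, t) = -5 - 2 = -7)
X(N) = -3 - 64*N (X(N) = -3 + (-65*N + N) = -3 - 64*N)
1/X(k(w(y, 5))) = 1/(-3 - 64*(-10)) = 1/(-3 + 640) = 1/637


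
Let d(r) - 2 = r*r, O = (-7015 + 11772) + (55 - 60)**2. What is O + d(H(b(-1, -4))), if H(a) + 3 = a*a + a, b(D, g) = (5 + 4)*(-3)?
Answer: 493385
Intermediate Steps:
b(D, g) = -27 (b(D, g) = 9*(-3) = -27)
H(a) = -3 + a + a**2 (H(a) = -3 + (a*a + a) = -3 + (a**2 + a) = -3 + (a + a**2) = -3 + a + a**2)
O = 4782 (O = 4757 + (-5)**2 = 4757 + 25 = 4782)
d(r) = 2 + r**2 (d(r) = 2 + r*r = 2 + r**2)
O + d(H(b(-1, -4))) = 4782 + (2 + (-3 - 27 + (-27)**2)**2) = 4782 + (2 + (-3 - 27 + 729)**2) = 4782 + (2 + 699**2) = 4782 + (2 + 488601) = 4782 + 488603 = 493385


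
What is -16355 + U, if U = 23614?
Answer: 7259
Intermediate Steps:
-16355 + U = -16355 + 23614 = 7259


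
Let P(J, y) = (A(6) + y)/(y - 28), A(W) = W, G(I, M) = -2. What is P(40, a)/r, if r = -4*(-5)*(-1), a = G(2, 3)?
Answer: 1/150 ≈ 0.0066667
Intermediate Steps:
a = -2
P(J, y) = (6 + y)/(-28 + y) (P(J, y) = (6 + y)/(y - 28) = (6 + y)/(-28 + y))
r = -20 (r = 20*(-1) = -20)
P(40, a)/r = ((6 - 2)/(-28 - 2))/(-20) = (4/(-30))*(-1/20) = -1/30*4*(-1/20) = -2/15*(-1/20) = 1/150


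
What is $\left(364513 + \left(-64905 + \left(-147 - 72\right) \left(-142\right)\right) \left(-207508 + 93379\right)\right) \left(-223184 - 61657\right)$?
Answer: $-1099122693505056$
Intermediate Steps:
$\left(364513 + \left(-64905 + \left(-147 - 72\right) \left(-142\right)\right) \left(-207508 + 93379\right)\right) \left(-223184 - 61657\right) = \left(364513 + \left(-64905 - -31098\right) \left(-114129\right)\right) \left(-284841\right) = \left(364513 + \left(-64905 + 31098\right) \left(-114129\right)\right) \left(-284841\right) = \left(364513 - -3858359103\right) \left(-284841\right) = \left(364513 + 3858359103\right) \left(-284841\right) = 3858723616 \left(-284841\right) = -1099122693505056$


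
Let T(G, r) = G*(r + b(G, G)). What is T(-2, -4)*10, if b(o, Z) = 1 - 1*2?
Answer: 100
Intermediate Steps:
b(o, Z) = -1 (b(o, Z) = 1 - 2 = -1)
T(G, r) = G*(-1 + r) (T(G, r) = G*(r - 1) = G*(-1 + r))
T(-2, -4)*10 = -2*(-1 - 4)*10 = -2*(-5)*10 = 10*10 = 100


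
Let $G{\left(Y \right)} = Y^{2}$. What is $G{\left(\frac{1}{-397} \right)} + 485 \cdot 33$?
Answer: $\frac{2522532046}{157609} \approx 16005.0$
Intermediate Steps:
$G{\left(\frac{1}{-397} \right)} + 485 \cdot 33 = \left(\frac{1}{-397}\right)^{2} + 485 \cdot 33 = \left(- \frac{1}{397}\right)^{2} + 16005 = \frac{1}{157609} + 16005 = \frac{2522532046}{157609}$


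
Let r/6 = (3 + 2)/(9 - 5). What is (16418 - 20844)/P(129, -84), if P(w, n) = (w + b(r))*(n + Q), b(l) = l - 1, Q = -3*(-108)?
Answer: -2213/16260 ≈ -0.13610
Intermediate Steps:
r = 15/2 (r = 6*((3 + 2)/(9 - 5)) = 6*(5/4) = 15/2 ≈ 7.5000)
Q = 324
b(l) = -1 + l
P(w, n) = (324 + n)*(13/2 + w) (P(w, n) = (w + (-1 + 15/2))*(n + 324) = (w + 13/2)*(324 + n) = (13/2 + w)*(324 + n) = (324 + n)*(13/2 + w))
(16418 - 20844)/P(129, -84) = (16418 - 20844)/(2106 + 324*129 + (13/2)*(-84) - 84*129) = -4426/(2106 + 41796 - 546 - 10836) = -4426/32520 = -4426*1/32520 = -2213/16260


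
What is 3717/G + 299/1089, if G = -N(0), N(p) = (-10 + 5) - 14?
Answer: 4053494/20691 ≈ 195.91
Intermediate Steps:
N(p) = -19 (N(p) = -5 - 14 = -19)
G = 19 (G = -1*(-19) = 19)
3717/G + 299/1089 = 3717/19 + 299/1089 = 4053494/20691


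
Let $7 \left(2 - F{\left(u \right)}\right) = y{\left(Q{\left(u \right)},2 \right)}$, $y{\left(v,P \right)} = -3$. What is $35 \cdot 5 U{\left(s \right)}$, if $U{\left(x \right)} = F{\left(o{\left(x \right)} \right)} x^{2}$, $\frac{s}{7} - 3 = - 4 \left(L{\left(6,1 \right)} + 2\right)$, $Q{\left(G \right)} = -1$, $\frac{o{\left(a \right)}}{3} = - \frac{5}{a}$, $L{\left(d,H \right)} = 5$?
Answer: $13015625$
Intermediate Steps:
$o{\left(a \right)} = - \frac{15}{a}$ ($o{\left(a \right)} = 3 \left(- \frac{5}{a}\right) = - \frac{15}{a}$)
$F{\left(u \right)} = \frac{17}{7}$ ($F{\left(u \right)} = 2 - - \frac{3}{7} = 2 + \frac{3}{7} = \frac{17}{7}$)
$s = -175$ ($s = 21 + 7 \left(- 4 \left(5 + 2\right)\right) = 21 + 7 \left(\left(-4\right) 7\right) = 21 + 7 \left(-28\right) = 21 - 196 = -175$)
$U{\left(x \right)} = \frac{17 x^{2}}{7}$
$35 \cdot 5 U{\left(s \right)} = 35 \cdot 5 \frac{17 \left(-175\right)^{2}}{7} = 175 \cdot \frac{17}{7} \cdot 30625 = 175 \cdot 74375 = 13015625$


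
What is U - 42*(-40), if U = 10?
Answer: 1690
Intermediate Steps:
U - 42*(-40) = 10 - 42*(-40) = 10 + 1680 = 1690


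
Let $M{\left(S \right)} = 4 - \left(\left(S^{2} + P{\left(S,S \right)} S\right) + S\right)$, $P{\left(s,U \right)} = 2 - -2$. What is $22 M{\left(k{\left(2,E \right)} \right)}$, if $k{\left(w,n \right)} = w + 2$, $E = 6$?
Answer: $-704$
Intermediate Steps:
$P{\left(s,U \right)} = 4$ ($P{\left(s,U \right)} = 2 + 2 = 4$)
$k{\left(w,n \right)} = 2 + w$
$M{\left(S \right)} = 4 - S^{2} - 5 S$ ($M{\left(S \right)} = 4 - \left(\left(S^{2} + 4 S\right) + S\right) = 4 - \left(S^{2} + 5 S\right) = 4 - S^{2} - 5 S$)
$22 M{\left(k{\left(2,E \right)} \right)} = 22 \left(4 - \left(2 + 2\right)^{2} - 5 \left(2 + 2\right)\right) = 22 \left(4 - 4^{2} - 20\right) = 22 \left(4 - 16 - 20\right) = 22 \left(-32\right) = -704$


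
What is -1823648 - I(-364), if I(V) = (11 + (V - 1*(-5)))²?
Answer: -1944752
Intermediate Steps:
I(V) = (16 + V)² (I(V) = (11 + (V + 5))² = (11 + (5 + V))² = (16 + V)²)
-1823648 - I(-364) = -1823648 - (16 - 364)² = -1823648 - 1*(-348)² = -1823648 - 1*121104 = -1823648 - 121104 = -1944752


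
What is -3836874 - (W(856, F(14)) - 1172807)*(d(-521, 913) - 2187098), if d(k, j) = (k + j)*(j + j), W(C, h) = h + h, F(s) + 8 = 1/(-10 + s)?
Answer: -1725584618059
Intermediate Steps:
F(s) = -8 + 1/(-10 + s)
W(C, h) = 2*h
d(k, j) = 2*j*(j + k) (d(k, j) = (j + k)*(2*j) = 2*j*(j + k))
-3836874 - (W(856, F(14)) - 1172807)*(d(-521, 913) - 2187098) = -3836874 - (2*((81 - 8*14)/(-10 + 14)) - 1172807)*(2*913*(913 - 521) - 2187098) = -3836874 - (2*((81 - 112)/4) - 1172807)*(2*913*392 - 2187098) = -3836874 - (2*((¼)*(-31)) - 1172807)*(715792 - 2187098) = -3836874 - (2*(-31/4) - 1172807)*(-1471306) = -3836874 - (-31/2 - 1172807)*(-1471306) = -3836874 - (-2345645)*(-1471306)/2 = -3836874 - 1*1725580781185 = -3836874 - 1725580781185 = -1725584618059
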